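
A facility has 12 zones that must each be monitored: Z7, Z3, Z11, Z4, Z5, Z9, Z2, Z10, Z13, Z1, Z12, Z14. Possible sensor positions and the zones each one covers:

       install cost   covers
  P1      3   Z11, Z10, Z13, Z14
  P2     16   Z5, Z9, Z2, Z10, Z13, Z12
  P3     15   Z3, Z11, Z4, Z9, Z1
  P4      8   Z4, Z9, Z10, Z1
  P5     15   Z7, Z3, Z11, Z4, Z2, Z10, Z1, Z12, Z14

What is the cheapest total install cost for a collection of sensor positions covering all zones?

P2, P5 cover every zone at install cost 16 + 15 = 31.
Any cover uses at least 2 sensor positions; among all covering selections none totals below 31.
Greedy by coverage-per-install cost would pick P1, P5, P2 for 34 — worse than the optimum 31.

31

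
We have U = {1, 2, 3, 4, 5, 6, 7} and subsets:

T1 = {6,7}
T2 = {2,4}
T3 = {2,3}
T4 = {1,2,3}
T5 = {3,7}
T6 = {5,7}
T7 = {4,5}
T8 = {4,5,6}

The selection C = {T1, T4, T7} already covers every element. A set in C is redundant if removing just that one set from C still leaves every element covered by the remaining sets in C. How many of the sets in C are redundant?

0

Drop T1: 6, 7 uncovered — not redundant.
Drop T4: 1, 2, 3 uncovered — not redundant.
Drop T7: 4, 5 uncovered — not redundant.
None of the sets in C is redundant.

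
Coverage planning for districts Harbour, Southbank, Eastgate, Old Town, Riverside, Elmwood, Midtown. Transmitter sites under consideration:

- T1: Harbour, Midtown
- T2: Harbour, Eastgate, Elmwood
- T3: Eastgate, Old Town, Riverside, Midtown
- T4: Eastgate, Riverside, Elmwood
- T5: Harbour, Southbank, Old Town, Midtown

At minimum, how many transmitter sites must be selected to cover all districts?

2

T4, T5 together cover {Harbour, Southbank, Eastgate, Old Town, Riverside, Elmwood, Midtown} — every district.
No single transmitter site contains all 7 districts, so 2 is optimal.
Greedy (largest uncovered first) would take T3, T2, T5 — 3 transmitter sites — but 2 suffice.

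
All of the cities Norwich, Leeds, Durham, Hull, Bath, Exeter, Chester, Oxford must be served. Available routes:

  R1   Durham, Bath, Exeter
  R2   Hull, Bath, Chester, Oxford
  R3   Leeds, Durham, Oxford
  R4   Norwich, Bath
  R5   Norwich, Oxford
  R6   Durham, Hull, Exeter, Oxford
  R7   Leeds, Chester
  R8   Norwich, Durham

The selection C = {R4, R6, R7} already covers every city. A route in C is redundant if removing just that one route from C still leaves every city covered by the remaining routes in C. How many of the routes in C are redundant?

0

Drop R4: Norwich, Bath uncovered — not redundant.
Drop R6: Durham, Hull, Exeter, Oxford uncovered — not redundant.
Drop R7: Leeds, Chester uncovered — not redundant.
None of the routes in C is redundant.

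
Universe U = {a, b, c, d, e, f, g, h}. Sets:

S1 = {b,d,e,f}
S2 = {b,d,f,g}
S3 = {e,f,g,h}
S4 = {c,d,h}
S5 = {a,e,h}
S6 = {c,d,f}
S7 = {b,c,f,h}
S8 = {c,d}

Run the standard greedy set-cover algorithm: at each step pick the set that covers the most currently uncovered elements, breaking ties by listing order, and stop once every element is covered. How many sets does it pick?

4

Pick 1: S1 covers 4 new elements (b, d, e, f).
Pick 2: S3 covers 2 new elements (g, h).
Pick 3: S4 covers 1 new elements (c).
Pick 4: S5 covers 1 new elements (a).
Greedy uses 4 sets. (The true minimum is 3.)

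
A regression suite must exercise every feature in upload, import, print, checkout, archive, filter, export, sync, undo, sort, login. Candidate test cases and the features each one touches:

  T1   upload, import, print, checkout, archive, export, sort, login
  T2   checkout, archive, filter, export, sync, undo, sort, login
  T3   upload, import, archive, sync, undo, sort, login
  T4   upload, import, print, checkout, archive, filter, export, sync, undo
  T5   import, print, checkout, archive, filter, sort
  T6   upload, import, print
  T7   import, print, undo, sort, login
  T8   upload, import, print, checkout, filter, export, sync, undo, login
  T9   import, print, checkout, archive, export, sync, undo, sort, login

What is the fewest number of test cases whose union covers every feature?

T1, T2 together cover {upload, import, print, checkout, archive, filter, export, sync, undo, sort, login} — every feature.
No single test case contains all 11 features, so 2 is optimal.

2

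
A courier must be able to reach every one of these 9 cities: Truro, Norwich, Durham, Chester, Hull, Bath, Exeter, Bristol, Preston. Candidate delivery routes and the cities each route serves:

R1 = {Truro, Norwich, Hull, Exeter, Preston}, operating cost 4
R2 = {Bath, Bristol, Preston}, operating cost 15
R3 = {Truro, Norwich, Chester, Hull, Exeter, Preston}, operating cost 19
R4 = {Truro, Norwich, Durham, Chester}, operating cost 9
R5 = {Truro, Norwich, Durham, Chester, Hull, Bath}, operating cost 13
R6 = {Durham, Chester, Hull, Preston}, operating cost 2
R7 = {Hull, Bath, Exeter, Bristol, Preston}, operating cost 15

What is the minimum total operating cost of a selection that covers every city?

21

R1, R2, R6 cover every city at operating cost 4 + 15 + 2 = 21.
Any cover uses at least 2 routes; among all covering selections none totals below 21.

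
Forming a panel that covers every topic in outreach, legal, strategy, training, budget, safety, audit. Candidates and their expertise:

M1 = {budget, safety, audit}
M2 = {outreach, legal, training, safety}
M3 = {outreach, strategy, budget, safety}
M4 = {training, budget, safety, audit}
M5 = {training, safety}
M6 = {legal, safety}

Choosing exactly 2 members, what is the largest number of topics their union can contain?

Choosing M1, M2 covers {outreach, legal, training, budget, safety, audit} — 6 topics.
No choice of 2 members does better; here strategy is left uncovered.

6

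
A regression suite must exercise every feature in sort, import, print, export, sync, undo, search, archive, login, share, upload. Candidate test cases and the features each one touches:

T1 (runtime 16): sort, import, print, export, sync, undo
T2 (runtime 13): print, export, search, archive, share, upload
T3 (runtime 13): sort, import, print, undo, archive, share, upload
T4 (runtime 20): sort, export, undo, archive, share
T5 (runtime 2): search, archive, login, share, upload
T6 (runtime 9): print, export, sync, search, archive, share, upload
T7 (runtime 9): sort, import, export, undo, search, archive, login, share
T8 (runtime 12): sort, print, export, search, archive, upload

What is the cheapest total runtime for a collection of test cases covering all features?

18

T1, T5 cover every feature at runtime 16 + 2 = 18.
Any cover uses at least 2 test cases; among all covering selections none totals below 18.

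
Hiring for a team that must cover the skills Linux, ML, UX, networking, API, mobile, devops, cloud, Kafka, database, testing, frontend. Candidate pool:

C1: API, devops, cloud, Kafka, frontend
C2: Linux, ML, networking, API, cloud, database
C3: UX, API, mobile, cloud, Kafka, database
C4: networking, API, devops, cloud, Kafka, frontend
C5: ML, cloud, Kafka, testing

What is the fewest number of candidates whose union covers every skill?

4

C1, C2, C3, C5 together cover {Linux, ML, UX, networking, API, mobile, devops, cloud, Kafka, database, testing, frontend} — every skill.
No 3 of the 5 candidates cover everything (all 10 triples fall short), so 4 is minimum.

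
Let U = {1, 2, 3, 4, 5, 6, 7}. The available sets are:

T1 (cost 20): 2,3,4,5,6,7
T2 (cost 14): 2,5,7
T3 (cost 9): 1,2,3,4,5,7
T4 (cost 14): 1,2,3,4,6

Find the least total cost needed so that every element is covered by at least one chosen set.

T3, T4 cover every element at cost 9 + 14 = 23.
Any cover uses at least 2 sets; among all covering selections none totals below 23.

23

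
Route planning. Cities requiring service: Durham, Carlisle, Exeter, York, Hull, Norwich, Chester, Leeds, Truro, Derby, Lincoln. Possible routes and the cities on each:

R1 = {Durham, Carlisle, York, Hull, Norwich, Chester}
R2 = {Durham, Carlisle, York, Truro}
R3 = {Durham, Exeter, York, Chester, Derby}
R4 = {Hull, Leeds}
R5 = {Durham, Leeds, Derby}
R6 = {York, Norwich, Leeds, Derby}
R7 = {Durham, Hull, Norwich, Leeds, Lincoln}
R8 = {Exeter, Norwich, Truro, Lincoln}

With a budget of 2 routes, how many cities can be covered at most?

9

Choosing R1, R8 covers {Durham, Carlisle, Exeter, York, Hull, Norwich, Chester, Truro, Lincoln} — 9 cities.
No choice of 2 routes does better; here Leeds, Derby are left uncovered.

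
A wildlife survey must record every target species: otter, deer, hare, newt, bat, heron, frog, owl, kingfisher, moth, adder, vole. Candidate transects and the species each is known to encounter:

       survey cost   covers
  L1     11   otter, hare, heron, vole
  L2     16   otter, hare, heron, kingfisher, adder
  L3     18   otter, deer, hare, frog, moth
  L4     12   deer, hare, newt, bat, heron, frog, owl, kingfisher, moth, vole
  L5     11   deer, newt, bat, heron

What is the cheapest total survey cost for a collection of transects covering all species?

28

L2, L4 cover every species at survey cost 16 + 12 = 28.
Any cover uses at least 2 transects; among all covering selections none totals below 28.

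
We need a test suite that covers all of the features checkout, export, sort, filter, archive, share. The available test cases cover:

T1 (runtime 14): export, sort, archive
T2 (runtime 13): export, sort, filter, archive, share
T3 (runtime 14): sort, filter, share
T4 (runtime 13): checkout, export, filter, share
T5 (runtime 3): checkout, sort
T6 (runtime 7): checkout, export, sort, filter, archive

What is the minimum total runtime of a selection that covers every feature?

16

T2, T5 cover every feature at runtime 13 + 3 = 16.
Any cover uses at least 2 test cases; among all covering selections none totals below 16.
Greedy by coverage-per-runtime would pick T6, T2 for 20 — worse than the optimum 16.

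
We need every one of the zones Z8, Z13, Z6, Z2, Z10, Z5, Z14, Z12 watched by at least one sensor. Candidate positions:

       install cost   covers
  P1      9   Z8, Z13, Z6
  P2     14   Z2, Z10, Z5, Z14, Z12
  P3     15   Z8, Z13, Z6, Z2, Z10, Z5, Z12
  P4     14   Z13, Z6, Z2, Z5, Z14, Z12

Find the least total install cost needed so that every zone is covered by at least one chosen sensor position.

23

P1, P2 cover every zone at install cost 9 + 14 = 23.
Any cover uses at least 2 sensor positions; among all covering selections none totals below 23.
Greedy by coverage-per-install cost would pick P3, P2 for 29 — worse than the optimum 23.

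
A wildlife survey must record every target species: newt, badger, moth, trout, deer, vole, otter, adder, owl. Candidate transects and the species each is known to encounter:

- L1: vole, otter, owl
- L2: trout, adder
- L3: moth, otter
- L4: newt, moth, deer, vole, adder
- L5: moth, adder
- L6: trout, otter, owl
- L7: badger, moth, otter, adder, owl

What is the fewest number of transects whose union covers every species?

3

L2, L4, L7 together cover {newt, badger, moth, trout, deer, vole, otter, adder, owl} — every species.
No 2 of the 7 transects cover everything (all 21 pairs fall short), so 3 is minimum.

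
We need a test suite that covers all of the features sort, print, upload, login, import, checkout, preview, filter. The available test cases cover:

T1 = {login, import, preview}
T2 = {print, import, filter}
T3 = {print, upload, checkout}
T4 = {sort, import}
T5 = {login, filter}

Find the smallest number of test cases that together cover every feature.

4

T1, T2, T3, T4 together cover {sort, print, upload, login, import, checkout, preview, filter} — every feature.
No 3 of the 5 test cases cover everything (all 10 triples fall short), so 4 is minimum.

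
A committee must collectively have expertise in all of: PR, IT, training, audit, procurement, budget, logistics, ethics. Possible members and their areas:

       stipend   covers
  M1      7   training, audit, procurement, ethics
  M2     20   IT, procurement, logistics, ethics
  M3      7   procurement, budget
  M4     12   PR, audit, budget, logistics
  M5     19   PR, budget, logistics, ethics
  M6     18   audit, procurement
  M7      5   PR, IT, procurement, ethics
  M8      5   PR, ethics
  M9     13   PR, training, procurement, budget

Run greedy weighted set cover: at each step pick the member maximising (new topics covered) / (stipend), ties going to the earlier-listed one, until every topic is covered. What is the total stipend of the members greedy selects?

24

Pick 1: M7 adds 4 new (PR, IT, procurement, ethics) at stipend 5 (ratio 4/5).
Pick 2: M1 adds 2 new (training, audit) at stipend 7 (ratio 2/7).
Pick 3: M4 adds 2 new (budget, logistics) at stipend 12 (ratio 2/12).
Greedy total stipend: 5 + 7 + 12 = 24.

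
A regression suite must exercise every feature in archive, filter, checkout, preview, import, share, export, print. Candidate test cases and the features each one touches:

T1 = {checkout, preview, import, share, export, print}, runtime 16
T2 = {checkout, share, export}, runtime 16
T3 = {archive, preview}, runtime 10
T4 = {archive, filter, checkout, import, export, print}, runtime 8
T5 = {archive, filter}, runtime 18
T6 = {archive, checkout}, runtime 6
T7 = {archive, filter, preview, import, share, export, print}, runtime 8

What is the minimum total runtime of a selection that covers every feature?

14

T6, T7 cover every feature at runtime 6 + 8 = 14.
Any cover uses at least 2 test cases; among all covering selections none totals below 14.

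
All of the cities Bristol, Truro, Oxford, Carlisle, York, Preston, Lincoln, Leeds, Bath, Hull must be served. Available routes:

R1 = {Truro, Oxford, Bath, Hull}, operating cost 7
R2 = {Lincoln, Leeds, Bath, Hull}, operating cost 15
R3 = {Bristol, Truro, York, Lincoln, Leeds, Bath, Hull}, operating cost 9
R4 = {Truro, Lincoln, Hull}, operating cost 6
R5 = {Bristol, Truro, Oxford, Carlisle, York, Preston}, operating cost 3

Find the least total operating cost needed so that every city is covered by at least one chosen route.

12

R3, R5 cover every city at operating cost 9 + 3 = 12.
Any cover uses at least 2 routes; among all covering selections none totals below 12.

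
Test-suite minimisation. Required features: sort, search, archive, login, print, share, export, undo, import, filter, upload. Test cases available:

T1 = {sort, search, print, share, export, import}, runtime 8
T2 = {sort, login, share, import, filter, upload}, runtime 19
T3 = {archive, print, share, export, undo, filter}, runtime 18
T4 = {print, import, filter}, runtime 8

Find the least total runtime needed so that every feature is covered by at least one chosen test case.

T1, T2, T3 cover every feature at runtime 8 + 19 + 18 = 45.
Any cover uses at least 3 test cases; among all covering selections none totals below 45.

45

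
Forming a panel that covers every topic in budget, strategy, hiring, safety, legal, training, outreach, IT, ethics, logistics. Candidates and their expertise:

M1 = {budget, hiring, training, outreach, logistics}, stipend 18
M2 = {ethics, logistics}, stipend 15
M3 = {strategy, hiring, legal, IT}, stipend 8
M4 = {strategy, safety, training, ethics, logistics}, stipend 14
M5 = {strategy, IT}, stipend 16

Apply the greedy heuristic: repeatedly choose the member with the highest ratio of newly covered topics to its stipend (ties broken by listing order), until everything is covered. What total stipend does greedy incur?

40

Pick 1: M3 adds 4 new (strategy, hiring, legal, IT) at stipend 8 (ratio 4/8).
Pick 2: M4 adds 4 new (safety, training, ethics, logistics) at stipend 14 (ratio 4/14).
Pick 3: M1 adds 2 new (budget, outreach) at stipend 18 (ratio 2/18).
Greedy total stipend: 8 + 14 + 18 = 40.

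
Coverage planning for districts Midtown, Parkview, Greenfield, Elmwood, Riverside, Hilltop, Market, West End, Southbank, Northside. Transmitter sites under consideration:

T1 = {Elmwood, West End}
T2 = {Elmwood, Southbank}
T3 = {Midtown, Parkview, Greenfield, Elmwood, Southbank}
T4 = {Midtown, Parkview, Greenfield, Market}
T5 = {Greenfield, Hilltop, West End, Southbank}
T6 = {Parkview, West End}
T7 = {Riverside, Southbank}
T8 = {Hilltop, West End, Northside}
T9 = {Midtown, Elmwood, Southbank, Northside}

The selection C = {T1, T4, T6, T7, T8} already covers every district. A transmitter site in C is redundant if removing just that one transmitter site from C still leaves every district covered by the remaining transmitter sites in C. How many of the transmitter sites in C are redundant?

Drop T1: Elmwood uncovered — not redundant.
Drop T4: Midtown, Greenfield, Market uncovered — not redundant.
Drop T6: the rest still cover every district — redundant.
Drop T7: Riverside, Southbank uncovered — not redundant.
Drop T8: Hilltop, Northside uncovered — not redundant.
1 redundant: T6.

1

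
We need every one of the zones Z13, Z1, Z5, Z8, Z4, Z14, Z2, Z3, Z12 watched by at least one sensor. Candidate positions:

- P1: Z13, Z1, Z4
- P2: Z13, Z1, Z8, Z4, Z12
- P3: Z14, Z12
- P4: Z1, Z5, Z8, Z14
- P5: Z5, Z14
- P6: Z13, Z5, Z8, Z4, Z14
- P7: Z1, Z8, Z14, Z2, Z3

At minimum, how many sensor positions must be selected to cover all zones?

P2, P4, P7 together cover {Z13, Z1, Z5, Z8, Z4, Z14, Z2, Z3, Z12} — every zone.
No 2 of the 7 sensor positions cover everything (all 21 pairs fall short), so 3 is minimum.

3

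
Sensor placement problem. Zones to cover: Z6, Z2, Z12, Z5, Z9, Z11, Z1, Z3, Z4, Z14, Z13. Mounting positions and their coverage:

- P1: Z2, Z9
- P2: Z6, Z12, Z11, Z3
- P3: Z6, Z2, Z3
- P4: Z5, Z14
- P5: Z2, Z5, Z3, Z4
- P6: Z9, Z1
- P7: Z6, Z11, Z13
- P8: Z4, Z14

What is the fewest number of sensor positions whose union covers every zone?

P2, P4, P5, P6, P7 together cover {Z6, Z2, Z12, Z5, Z9, Z11, Z1, Z3, Z4, Z14, Z13} — every zone.
No 4 of the 8 sensor positions cover everything (all 70 size-4 selections fall short), so 5 is minimum.

5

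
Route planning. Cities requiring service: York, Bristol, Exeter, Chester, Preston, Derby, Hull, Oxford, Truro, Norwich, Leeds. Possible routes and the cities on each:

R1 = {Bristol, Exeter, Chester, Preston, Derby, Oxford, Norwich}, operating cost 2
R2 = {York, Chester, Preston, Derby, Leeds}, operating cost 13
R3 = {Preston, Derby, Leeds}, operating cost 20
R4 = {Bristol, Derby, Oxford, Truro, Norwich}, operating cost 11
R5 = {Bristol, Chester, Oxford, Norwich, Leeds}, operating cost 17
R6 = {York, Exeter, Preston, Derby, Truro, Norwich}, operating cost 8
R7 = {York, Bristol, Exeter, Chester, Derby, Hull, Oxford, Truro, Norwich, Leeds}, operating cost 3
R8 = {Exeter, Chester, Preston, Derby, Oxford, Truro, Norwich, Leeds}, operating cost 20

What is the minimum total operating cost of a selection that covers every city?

R1, R7 cover every city at operating cost 2 + 3 = 5.
Any cover uses at least 2 routes; among all covering selections none totals below 5.

5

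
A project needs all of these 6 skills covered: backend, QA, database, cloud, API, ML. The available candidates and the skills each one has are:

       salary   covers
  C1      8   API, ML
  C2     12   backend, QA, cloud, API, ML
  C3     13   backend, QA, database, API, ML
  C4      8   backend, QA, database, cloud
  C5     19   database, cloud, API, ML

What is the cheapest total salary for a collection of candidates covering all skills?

16

C1, C4 cover every skill at salary 8 + 8 = 16.
Any cover uses at least 2 candidates; among all covering selections none totals below 16.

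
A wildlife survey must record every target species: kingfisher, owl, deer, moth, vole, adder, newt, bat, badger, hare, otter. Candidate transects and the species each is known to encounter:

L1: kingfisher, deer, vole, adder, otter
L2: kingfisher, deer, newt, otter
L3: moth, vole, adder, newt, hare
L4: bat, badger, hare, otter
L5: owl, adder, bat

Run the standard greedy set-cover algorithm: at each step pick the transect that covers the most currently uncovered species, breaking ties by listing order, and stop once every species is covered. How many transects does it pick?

Pick 1: L1 covers 5 new species (kingfisher, deer, vole, adder, otter).
Pick 2: L3 covers 3 new species (moth, newt, hare).
Pick 3: L4 covers 2 new species (bat, badger).
Pick 4: L5 covers 1 new species (owl).
Greedy uses 4 transects.

4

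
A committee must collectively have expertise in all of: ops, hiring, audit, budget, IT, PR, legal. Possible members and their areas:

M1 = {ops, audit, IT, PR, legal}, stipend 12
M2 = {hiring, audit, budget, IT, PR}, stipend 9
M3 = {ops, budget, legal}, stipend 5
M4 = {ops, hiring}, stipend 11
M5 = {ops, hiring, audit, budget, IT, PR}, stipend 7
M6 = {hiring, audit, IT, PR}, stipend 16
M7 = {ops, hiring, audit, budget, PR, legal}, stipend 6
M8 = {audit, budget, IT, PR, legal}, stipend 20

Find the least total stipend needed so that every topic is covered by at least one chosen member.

M3, M5 cover every topic at stipend 5 + 7 = 12.
Any cover uses at least 2 members; among all covering selections none totals below 12.

12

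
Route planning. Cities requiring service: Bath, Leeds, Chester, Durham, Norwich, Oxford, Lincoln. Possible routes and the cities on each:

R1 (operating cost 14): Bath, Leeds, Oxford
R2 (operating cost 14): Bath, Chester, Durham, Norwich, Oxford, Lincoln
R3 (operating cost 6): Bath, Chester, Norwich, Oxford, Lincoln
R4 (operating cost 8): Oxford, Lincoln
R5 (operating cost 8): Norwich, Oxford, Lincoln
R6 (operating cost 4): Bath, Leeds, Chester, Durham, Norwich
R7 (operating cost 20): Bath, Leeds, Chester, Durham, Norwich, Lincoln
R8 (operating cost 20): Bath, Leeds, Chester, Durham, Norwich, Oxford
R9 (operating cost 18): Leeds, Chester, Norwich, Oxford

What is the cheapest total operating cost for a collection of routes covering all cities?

10

R3, R6 cover every city at operating cost 6 + 4 = 10.
Any cover uses at least 2 routes; among all covering selections none totals below 10.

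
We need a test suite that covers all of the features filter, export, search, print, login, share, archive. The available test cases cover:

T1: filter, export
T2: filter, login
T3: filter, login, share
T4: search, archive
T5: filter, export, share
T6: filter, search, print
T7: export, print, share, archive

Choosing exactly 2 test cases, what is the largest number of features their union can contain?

Choosing T2, T7 covers {filter, export, print, login, share, archive} — 6 features.
No choice of 2 test cases does better; here search is left uncovered.

6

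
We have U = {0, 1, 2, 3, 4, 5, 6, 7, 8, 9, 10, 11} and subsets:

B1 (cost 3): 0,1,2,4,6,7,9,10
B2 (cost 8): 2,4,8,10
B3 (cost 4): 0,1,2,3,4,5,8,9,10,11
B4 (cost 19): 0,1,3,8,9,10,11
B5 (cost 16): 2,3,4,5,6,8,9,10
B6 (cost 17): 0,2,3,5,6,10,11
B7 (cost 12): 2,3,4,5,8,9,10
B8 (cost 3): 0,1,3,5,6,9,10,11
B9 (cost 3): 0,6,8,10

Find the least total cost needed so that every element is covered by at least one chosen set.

B1, B3 cover every element at cost 3 + 4 = 7.
Any cover uses at least 2 sets; among all covering selections none totals below 7.

7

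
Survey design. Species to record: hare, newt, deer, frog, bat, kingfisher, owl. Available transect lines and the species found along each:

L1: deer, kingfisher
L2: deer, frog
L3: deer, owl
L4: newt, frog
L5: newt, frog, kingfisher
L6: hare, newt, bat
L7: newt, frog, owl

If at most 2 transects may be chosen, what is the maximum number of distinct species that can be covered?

Choosing L1, L6 covers {hare, newt, deer, bat, kingfisher} — 5 species.
No choice of 2 transects does better; here frog, owl are left uncovered.

5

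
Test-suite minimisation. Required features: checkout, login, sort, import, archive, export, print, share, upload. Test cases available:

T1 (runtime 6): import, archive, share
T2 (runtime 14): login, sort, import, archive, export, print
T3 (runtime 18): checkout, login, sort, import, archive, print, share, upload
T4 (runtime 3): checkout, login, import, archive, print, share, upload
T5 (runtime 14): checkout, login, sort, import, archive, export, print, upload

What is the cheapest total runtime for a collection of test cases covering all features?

T2, T4 cover every feature at runtime 14 + 3 = 17.
Any cover uses at least 2 test cases; among all covering selections none totals below 17.

17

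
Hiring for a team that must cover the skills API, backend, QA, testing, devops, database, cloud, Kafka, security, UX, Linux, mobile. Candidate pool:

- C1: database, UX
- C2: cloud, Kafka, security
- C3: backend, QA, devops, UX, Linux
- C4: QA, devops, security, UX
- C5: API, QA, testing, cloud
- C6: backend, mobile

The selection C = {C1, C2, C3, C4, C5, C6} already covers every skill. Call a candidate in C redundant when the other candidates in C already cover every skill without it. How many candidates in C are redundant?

Drop C1: database uncovered — not redundant.
Drop C2: Kafka uncovered — not redundant.
Drop C3: Linux uncovered — not redundant.
Drop C4: the rest still cover every skill — redundant.
Drop C5: API, testing uncovered — not redundant.
Drop C6: mobile uncovered — not redundant.
1 redundant: C4.

1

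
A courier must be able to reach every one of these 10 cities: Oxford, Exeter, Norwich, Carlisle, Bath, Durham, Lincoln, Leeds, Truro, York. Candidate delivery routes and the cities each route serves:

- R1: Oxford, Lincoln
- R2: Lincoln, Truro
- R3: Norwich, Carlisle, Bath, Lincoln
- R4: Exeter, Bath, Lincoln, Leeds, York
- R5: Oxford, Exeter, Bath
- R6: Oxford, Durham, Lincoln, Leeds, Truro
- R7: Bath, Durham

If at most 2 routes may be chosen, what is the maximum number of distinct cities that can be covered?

Choosing R3, R6 covers {Oxford, Norwich, Carlisle, Bath, Durham, Lincoln, Leeds, Truro} — 8 cities.
No choice of 2 routes does better; here Exeter, York are left uncovered.

8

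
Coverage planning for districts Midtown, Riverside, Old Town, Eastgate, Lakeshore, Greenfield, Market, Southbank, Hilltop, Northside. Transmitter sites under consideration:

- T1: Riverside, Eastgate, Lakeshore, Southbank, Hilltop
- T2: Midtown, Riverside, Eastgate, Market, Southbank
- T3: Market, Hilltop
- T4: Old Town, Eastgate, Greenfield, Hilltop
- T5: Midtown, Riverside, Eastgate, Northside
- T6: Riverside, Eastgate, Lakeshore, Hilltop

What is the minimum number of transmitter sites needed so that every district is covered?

T1, T2, T4, T5 together cover {Midtown, Riverside, Old Town, Eastgate, Lakeshore, Greenfield, Market, Southbank, Hilltop, Northside} — every district.
No 3 of the 6 transmitter sites cover everything (all 20 triples fall short), so 4 is minimum.

4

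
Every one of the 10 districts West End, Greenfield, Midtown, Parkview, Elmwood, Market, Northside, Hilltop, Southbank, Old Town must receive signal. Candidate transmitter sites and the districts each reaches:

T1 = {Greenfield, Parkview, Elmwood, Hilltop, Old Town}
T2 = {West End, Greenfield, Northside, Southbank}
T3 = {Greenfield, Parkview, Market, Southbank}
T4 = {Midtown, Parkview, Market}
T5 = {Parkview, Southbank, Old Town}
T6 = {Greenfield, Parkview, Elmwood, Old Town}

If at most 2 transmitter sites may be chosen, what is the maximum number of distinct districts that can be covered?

8

Choosing T1, T2 covers {West End, Greenfield, Parkview, Elmwood, Northside, Hilltop, Southbank, Old Town} — 8 districts.
No choice of 2 transmitter sites does better; here Midtown, Market are left uncovered.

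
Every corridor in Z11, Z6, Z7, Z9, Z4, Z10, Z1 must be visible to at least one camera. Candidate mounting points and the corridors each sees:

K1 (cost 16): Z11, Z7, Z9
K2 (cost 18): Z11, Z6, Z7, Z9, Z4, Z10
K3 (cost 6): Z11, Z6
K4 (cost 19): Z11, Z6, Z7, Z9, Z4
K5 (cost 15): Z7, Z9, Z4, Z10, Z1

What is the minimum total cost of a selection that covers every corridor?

K3, K5 cover every corridor at cost 6 + 15 = 21.
Any cover uses at least 2 camera mounts; among all covering selections none totals below 21.

21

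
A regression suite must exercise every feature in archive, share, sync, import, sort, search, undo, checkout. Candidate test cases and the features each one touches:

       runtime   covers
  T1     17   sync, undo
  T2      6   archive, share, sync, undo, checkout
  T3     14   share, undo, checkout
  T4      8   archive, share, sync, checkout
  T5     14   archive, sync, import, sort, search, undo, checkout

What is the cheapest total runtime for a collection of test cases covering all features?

20

T2, T5 cover every feature at runtime 6 + 14 = 20.
Any cover uses at least 2 test cases; among all covering selections none totals below 20.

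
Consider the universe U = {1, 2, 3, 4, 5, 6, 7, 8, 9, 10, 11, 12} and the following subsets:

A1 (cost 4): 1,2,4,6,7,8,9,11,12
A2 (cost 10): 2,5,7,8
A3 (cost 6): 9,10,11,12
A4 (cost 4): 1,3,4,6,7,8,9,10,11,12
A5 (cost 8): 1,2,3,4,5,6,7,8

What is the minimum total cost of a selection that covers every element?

12

A4, A5 cover every element at cost 4 + 8 = 12.
Any cover uses at least 2 sets; among all covering selections none totals below 12.
Greedy by coverage-per-cost would pick A4, A1, A5 for 16 — worse than the optimum 12.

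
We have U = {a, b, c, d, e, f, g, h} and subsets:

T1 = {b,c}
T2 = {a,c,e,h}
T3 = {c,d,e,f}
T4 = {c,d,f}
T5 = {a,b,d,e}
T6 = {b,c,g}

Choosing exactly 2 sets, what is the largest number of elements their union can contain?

6

Choosing T2, T3 covers {a, c, d, e, f, h} — 6 elements.
No choice of 2 sets does better; here b, g are left uncovered.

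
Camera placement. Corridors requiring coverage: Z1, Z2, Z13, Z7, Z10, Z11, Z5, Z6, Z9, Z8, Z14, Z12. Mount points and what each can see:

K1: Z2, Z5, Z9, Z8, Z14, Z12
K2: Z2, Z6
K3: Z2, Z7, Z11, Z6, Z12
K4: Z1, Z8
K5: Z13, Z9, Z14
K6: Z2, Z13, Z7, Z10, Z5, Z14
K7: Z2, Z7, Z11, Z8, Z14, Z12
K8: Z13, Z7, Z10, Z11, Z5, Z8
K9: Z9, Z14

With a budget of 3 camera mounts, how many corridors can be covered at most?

11

Choosing K1, K2, K8 covers {Z2, Z13, Z7, Z10, Z11, Z5, Z6, Z9, Z8, Z14, Z12} — 11 corridors.
No choice of 3 camera mounts does better; here Z1 is left uncovered.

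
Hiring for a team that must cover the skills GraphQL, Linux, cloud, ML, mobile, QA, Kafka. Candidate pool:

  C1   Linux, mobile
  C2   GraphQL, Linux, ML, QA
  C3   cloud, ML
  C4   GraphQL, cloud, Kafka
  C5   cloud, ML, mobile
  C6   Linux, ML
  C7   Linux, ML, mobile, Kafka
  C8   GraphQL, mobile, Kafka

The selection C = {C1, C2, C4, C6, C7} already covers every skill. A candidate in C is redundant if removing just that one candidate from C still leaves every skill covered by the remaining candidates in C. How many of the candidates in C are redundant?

Drop C1: the rest still cover every skill — redundant.
Drop C2: QA uncovered — not redundant.
Drop C4: cloud uncovered — not redundant.
Drop C6: the rest still cover every skill — redundant.
Drop C7: the rest still cover every skill — redundant.
3 redundant: C1, C6, C7.

3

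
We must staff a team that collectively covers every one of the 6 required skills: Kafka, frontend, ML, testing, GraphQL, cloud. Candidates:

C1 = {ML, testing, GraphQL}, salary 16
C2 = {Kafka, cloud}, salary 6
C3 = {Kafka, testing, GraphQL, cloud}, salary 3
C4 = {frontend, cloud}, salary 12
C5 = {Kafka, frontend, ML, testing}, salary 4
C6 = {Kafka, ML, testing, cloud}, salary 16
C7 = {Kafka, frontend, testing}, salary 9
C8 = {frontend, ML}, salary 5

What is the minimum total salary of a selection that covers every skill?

C3, C5 cover every skill at salary 3 + 4 = 7.
Any cover uses at least 2 candidates; among all covering selections none totals below 7.

7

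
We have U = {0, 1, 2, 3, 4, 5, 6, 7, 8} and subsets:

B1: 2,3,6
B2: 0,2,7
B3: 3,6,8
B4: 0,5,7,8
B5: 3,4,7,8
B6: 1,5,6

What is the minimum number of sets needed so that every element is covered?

B2, B5, B6 together cover {0, 1, 2, 3, 4, 5, 6, 7, 8} — every element.
No 2 of the 6 sets cover everything (all 15 pairs fall short), so 3 is minimum.

3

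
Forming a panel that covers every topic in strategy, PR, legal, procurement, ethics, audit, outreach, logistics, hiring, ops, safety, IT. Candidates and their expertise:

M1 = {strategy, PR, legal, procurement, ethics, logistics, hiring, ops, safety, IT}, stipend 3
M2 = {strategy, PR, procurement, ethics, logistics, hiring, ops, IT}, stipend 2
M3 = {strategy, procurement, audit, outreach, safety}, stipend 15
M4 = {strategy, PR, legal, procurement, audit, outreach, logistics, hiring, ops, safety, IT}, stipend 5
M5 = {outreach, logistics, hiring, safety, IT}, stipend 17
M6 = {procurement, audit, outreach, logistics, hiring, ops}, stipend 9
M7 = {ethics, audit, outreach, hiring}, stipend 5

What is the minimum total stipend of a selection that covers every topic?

M2, M4 cover every topic at stipend 2 + 5 = 7.
Any cover uses at least 2 members; among all covering selections none totals below 7.

7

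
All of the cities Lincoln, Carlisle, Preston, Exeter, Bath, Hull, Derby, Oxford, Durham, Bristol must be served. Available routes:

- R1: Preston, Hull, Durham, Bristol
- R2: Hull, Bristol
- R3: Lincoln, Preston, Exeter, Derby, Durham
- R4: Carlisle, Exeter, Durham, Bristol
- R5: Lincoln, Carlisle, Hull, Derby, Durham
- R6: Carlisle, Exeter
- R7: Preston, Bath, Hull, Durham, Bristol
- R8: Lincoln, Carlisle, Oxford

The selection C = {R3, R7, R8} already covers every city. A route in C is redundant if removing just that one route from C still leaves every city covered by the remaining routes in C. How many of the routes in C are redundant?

0

Drop R3: Exeter, Derby uncovered — not redundant.
Drop R7: Bath, Hull, Bristol uncovered — not redundant.
Drop R8: Carlisle, Oxford uncovered — not redundant.
None of the routes in C is redundant.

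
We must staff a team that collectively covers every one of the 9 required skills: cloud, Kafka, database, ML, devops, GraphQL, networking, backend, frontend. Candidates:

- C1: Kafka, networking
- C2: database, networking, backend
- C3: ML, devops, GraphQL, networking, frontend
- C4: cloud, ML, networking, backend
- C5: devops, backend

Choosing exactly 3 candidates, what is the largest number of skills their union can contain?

Choosing C1, C2, C3 covers {Kafka, database, ML, devops, GraphQL, networking, backend, frontend} — 8 skills.
No choice of 3 candidates does better; here cloud is left uncovered.

8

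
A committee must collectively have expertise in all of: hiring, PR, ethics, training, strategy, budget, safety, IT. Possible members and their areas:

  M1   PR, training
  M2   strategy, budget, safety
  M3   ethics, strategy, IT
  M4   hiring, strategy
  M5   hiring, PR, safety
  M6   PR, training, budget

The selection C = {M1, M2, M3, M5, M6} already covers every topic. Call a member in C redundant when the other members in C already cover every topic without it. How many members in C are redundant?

Drop M1: the rest still cover every topic — redundant.
Drop M2: the rest still cover every topic — redundant.
Drop M3: ethics, IT uncovered — not redundant.
Drop M5: hiring uncovered — not redundant.
Drop M6: the rest still cover every topic — redundant.
3 redundant: M1, M2, M6.

3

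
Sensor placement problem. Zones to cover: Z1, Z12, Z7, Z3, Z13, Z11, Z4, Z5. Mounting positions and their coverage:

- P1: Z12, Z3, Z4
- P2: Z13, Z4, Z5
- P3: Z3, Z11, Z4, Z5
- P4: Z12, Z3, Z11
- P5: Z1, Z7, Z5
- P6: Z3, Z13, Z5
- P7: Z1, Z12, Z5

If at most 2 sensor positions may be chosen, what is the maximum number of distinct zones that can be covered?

6

Choosing P1, P5 covers {Z1, Z12, Z7, Z3, Z4, Z5} — 6 zones.
No choice of 2 sensor positions does better; here Z13, Z11 are left uncovered.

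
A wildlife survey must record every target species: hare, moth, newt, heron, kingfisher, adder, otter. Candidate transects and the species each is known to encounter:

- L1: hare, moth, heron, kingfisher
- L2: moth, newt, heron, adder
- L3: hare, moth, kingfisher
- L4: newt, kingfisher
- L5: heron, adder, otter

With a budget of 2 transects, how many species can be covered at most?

Choosing L1, L2 covers {hare, moth, newt, heron, kingfisher, adder} — 6 species.
No choice of 2 transects does better; here otter is left uncovered.

6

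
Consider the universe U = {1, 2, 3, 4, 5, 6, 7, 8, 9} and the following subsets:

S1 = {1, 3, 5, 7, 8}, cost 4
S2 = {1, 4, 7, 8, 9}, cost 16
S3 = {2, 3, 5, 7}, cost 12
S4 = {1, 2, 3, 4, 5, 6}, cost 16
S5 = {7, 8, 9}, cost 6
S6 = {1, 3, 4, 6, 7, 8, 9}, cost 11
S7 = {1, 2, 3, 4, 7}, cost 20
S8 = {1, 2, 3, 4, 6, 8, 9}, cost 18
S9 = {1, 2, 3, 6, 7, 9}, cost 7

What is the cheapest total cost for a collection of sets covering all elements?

S1, S8 cover every element at cost 4 + 18 = 22.
Any cover uses at least 2 sets; among all covering selections none totals below 22.

22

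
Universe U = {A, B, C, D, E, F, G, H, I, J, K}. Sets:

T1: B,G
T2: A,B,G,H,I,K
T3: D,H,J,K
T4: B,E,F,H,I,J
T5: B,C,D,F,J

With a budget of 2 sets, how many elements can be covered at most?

10

Choosing T2, T5 covers {A, B, C, D, F, G, H, I, J, K} — 10 elements.
No choice of 2 sets does better; here E is left uncovered.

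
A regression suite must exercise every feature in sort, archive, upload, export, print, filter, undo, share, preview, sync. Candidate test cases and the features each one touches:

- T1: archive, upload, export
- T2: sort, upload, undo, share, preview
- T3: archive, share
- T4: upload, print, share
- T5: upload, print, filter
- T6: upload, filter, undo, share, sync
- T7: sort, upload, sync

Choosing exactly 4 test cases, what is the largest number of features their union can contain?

10

Choosing T1, T2, T4, T6 covers {sort, archive, upload, export, print, filter, undo, share, preview, sync} — 10 features.
That is all 10 features.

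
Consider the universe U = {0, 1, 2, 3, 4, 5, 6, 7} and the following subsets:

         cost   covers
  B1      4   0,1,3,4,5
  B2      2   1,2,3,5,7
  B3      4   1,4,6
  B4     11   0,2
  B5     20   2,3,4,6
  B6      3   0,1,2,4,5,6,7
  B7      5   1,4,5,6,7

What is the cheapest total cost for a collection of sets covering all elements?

5

B2, B6 cover every element at cost 2 + 3 = 5.
Any cover uses at least 2 sets; among all covering selections none totals below 5.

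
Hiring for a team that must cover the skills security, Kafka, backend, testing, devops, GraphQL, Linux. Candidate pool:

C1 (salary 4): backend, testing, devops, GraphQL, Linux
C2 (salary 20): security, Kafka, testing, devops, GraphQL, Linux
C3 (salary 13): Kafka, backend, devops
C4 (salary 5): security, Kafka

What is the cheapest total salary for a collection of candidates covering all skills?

9

C1, C4 cover every skill at salary 4 + 5 = 9.
Any cover uses at least 2 candidates; among all covering selections none totals below 9.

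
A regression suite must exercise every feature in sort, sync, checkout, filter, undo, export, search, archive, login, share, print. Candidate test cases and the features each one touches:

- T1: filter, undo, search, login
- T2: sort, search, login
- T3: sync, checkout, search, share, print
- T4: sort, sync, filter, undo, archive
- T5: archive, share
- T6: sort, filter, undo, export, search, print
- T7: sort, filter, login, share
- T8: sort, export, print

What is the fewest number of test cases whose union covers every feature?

4

T1, T3, T4, T6 together cover {sort, sync, checkout, filter, undo, export, search, archive, login, share, print} — every feature.
No 3 of the 8 test cases cover everything (all 56 triples fall short), so 4 is minimum.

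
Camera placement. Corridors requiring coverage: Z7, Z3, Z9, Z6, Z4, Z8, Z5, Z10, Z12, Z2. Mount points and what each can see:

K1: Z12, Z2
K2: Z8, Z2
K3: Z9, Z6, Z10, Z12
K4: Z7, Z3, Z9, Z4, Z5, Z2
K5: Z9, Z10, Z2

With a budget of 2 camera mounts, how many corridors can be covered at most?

9

Choosing K3, K4 covers {Z7, Z3, Z9, Z6, Z4, Z5, Z10, Z12, Z2} — 9 corridors.
No choice of 2 camera mounts does better; here Z8 is left uncovered.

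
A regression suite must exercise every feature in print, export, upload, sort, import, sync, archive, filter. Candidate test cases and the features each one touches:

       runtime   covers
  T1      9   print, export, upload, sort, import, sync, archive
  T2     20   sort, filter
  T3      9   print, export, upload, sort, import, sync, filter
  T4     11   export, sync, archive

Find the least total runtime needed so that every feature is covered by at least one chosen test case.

18

T1, T3 cover every feature at runtime 9 + 9 = 18.
Any cover uses at least 2 test cases; among all covering selections none totals below 18.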